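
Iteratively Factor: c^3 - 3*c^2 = (c - 3)*(c^2) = c*(c - 3)*(c)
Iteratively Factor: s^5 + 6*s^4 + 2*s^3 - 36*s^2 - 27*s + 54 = (s + 3)*(s^4 + 3*s^3 - 7*s^2 - 15*s + 18) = (s - 2)*(s + 3)*(s^3 + 5*s^2 + 3*s - 9) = (s - 2)*(s - 1)*(s + 3)*(s^2 + 6*s + 9) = (s - 2)*(s - 1)*(s + 3)^2*(s + 3)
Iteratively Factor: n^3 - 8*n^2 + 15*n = (n - 5)*(n^2 - 3*n) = (n - 5)*(n - 3)*(n)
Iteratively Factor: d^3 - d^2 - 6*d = (d)*(d^2 - d - 6) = d*(d - 3)*(d + 2)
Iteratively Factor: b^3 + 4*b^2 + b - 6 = (b - 1)*(b^2 + 5*b + 6) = (b - 1)*(b + 3)*(b + 2)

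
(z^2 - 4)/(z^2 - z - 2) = (z + 2)/(z + 1)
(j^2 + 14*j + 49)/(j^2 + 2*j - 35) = (j + 7)/(j - 5)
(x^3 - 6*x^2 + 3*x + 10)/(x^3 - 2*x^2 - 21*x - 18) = (x^2 - 7*x + 10)/(x^2 - 3*x - 18)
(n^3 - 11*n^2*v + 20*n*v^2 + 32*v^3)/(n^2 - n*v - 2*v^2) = (-n^2 + 12*n*v - 32*v^2)/(-n + 2*v)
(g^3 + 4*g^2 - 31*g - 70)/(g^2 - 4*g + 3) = (g^3 + 4*g^2 - 31*g - 70)/(g^2 - 4*g + 3)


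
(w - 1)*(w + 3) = w^2 + 2*w - 3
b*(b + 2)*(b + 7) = b^3 + 9*b^2 + 14*b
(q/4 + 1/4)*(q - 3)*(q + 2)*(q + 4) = q^4/4 + q^3 - 7*q^2/4 - 17*q/2 - 6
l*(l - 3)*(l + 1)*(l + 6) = l^4 + 4*l^3 - 15*l^2 - 18*l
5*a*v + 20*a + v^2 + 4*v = (5*a + v)*(v + 4)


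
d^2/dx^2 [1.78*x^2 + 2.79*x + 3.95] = 3.56000000000000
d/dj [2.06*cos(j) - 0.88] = -2.06*sin(j)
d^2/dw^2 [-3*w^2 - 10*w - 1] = -6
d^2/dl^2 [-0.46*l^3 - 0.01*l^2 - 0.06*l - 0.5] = -2.76*l - 0.02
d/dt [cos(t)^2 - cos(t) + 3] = sin(t) - sin(2*t)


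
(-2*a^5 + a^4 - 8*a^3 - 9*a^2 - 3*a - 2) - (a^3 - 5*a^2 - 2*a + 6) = -2*a^5 + a^4 - 9*a^3 - 4*a^2 - a - 8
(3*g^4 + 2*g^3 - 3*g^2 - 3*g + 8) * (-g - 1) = -3*g^5 - 5*g^4 + g^3 + 6*g^2 - 5*g - 8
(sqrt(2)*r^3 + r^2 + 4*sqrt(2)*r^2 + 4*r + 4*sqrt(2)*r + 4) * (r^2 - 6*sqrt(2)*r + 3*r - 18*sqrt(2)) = sqrt(2)*r^5 - 11*r^4 + 7*sqrt(2)*r^4 - 77*r^3 + 10*sqrt(2)*r^3 - 176*r^2 - 30*sqrt(2)*r^2 - 96*sqrt(2)*r - 132*r - 72*sqrt(2)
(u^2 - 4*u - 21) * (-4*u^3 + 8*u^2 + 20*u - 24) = -4*u^5 + 24*u^4 + 72*u^3 - 272*u^2 - 324*u + 504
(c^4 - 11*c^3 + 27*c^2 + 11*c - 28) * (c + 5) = c^5 - 6*c^4 - 28*c^3 + 146*c^2 + 27*c - 140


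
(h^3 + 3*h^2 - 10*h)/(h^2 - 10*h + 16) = h*(h + 5)/(h - 8)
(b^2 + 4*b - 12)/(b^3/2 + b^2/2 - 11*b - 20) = 2*(b^2 + 4*b - 12)/(b^3 + b^2 - 22*b - 40)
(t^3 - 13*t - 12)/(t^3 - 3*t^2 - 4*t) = (t + 3)/t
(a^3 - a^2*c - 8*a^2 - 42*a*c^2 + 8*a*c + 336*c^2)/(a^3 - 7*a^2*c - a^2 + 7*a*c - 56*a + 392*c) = (a + 6*c)/(a + 7)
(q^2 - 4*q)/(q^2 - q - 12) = q/(q + 3)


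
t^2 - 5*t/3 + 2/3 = (t - 1)*(t - 2/3)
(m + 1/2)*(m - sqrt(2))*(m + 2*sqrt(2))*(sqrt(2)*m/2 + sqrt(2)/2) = sqrt(2)*m^4/2 + m^3 + 3*sqrt(2)*m^3/4 - 7*sqrt(2)*m^2/4 + 3*m^2/2 - 3*sqrt(2)*m + m/2 - sqrt(2)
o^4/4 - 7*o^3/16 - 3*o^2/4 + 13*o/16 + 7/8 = (o/4 + 1/4)*(o - 2)*(o - 7/4)*(o + 1)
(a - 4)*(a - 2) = a^2 - 6*a + 8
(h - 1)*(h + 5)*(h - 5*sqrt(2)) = h^3 - 5*sqrt(2)*h^2 + 4*h^2 - 20*sqrt(2)*h - 5*h + 25*sqrt(2)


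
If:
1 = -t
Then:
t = -1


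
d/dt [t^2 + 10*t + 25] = 2*t + 10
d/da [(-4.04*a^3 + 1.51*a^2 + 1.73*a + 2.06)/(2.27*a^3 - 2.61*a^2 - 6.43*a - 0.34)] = (7.11670000000001*a^4 + 44.1002*a^3 - 15.1018*a^2 + 9.7264*a + 12.6576)/(5.1529*a^6 - 11.8494*a^5 - 22.3801*a^4 + 32.021*a^3 + 43.1197*a^2 + 4.3724*a + 0.1156)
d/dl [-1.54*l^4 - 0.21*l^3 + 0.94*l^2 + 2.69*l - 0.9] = -6.16*l^3 - 0.63*l^2 + 1.88*l + 2.69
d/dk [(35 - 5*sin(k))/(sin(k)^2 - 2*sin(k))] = 5*(cos(k) - 14/tan(k) + 14*cos(k)/sin(k)^2)/(sin(k) - 2)^2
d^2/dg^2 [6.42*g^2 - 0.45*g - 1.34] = 12.8400000000000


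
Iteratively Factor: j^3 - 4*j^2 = (j)*(j^2 - 4*j) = j*(j - 4)*(j)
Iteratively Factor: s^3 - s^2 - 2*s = (s + 1)*(s^2 - 2*s) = (s - 2)*(s + 1)*(s)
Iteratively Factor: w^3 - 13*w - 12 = (w - 4)*(w^2 + 4*w + 3) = (w - 4)*(w + 3)*(w + 1)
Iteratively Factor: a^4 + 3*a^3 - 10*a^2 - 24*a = (a - 3)*(a^3 + 6*a^2 + 8*a) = (a - 3)*(a + 4)*(a^2 + 2*a) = a*(a - 3)*(a + 4)*(a + 2)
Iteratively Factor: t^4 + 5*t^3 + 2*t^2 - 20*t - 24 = (t + 2)*(t^3 + 3*t^2 - 4*t - 12) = (t - 2)*(t + 2)*(t^2 + 5*t + 6) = (t - 2)*(t + 2)*(t + 3)*(t + 2)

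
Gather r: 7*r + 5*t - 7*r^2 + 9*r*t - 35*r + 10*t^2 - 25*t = -7*r^2 + r*(9*t - 28) + 10*t^2 - 20*t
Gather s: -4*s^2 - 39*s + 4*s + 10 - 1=-4*s^2 - 35*s + 9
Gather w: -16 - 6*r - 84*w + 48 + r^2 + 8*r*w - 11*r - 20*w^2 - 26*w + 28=r^2 - 17*r - 20*w^2 + w*(8*r - 110) + 60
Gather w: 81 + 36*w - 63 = 36*w + 18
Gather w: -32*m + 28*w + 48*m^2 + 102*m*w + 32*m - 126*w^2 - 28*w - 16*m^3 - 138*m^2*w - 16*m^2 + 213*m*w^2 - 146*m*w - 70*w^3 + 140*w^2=-16*m^3 + 32*m^2 - 70*w^3 + w^2*(213*m + 14) + w*(-138*m^2 - 44*m)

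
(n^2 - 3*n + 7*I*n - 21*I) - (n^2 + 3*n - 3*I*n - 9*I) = -6*n + 10*I*n - 12*I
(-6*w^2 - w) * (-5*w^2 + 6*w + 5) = 30*w^4 - 31*w^3 - 36*w^2 - 5*w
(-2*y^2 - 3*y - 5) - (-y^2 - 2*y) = -y^2 - y - 5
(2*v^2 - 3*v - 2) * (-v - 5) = -2*v^3 - 7*v^2 + 17*v + 10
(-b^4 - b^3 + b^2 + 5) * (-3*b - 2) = 3*b^5 + 5*b^4 - b^3 - 2*b^2 - 15*b - 10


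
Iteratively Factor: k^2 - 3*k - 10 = (k - 5)*(k + 2)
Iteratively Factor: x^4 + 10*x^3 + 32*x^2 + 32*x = (x + 4)*(x^3 + 6*x^2 + 8*x) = x*(x + 4)*(x^2 + 6*x + 8) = x*(x + 4)^2*(x + 2)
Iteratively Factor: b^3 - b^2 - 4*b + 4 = (b - 1)*(b^2 - 4) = (b - 2)*(b - 1)*(b + 2)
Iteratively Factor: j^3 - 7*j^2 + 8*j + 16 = (j + 1)*(j^2 - 8*j + 16) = (j - 4)*(j + 1)*(j - 4)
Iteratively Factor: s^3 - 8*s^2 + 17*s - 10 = (s - 2)*(s^2 - 6*s + 5) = (s - 5)*(s - 2)*(s - 1)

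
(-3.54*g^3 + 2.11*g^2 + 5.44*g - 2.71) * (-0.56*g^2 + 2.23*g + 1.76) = 1.9824*g^5 - 9.0758*g^4 - 4.5715*g^3 + 17.3624*g^2 + 3.5311*g - 4.7696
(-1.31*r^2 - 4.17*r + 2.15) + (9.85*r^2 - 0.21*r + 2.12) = 8.54*r^2 - 4.38*r + 4.27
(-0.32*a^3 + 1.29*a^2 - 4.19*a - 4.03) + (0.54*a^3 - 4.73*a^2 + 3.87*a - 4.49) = 0.22*a^3 - 3.44*a^2 - 0.32*a - 8.52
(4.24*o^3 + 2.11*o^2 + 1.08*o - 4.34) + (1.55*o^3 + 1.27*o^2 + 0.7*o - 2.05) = 5.79*o^3 + 3.38*o^2 + 1.78*o - 6.39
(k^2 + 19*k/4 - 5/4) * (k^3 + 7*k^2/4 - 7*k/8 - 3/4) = k^5 + 13*k^4/2 + 99*k^3/16 - 227*k^2/32 - 79*k/32 + 15/16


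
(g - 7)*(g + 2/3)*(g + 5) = g^3 - 4*g^2/3 - 109*g/3 - 70/3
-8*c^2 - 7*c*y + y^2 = (-8*c + y)*(c + y)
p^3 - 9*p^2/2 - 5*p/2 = p*(p - 5)*(p + 1/2)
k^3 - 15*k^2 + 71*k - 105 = (k - 7)*(k - 5)*(k - 3)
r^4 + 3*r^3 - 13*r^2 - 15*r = r*(r - 3)*(r + 1)*(r + 5)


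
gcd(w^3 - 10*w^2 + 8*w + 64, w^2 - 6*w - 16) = w^2 - 6*w - 16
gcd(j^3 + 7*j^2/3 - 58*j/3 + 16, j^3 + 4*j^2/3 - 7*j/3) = j - 1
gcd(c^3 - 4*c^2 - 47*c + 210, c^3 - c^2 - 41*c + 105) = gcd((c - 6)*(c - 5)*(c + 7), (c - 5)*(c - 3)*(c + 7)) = c^2 + 2*c - 35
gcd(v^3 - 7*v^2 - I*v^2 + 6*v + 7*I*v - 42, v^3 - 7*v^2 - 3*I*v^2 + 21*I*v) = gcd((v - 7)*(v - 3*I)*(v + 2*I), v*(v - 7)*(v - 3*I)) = v^2 + v*(-7 - 3*I) + 21*I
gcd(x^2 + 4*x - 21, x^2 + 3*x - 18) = x - 3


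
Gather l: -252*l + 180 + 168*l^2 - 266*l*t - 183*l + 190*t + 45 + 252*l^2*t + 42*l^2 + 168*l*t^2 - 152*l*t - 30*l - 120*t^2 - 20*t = l^2*(252*t + 210) + l*(168*t^2 - 418*t - 465) - 120*t^2 + 170*t + 225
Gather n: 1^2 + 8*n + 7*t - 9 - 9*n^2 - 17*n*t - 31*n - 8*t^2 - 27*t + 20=-9*n^2 + n*(-17*t - 23) - 8*t^2 - 20*t + 12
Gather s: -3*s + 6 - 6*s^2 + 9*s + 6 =-6*s^2 + 6*s + 12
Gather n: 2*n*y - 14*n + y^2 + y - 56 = n*(2*y - 14) + y^2 + y - 56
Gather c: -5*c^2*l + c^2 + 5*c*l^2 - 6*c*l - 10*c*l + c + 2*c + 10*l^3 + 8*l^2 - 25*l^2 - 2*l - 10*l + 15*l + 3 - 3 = c^2*(1 - 5*l) + c*(5*l^2 - 16*l + 3) + 10*l^3 - 17*l^2 + 3*l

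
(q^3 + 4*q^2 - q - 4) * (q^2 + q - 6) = q^5 + 5*q^4 - 3*q^3 - 29*q^2 + 2*q + 24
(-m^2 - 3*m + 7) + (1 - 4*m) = -m^2 - 7*m + 8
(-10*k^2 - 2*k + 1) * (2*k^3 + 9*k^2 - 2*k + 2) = -20*k^5 - 94*k^4 + 4*k^3 - 7*k^2 - 6*k + 2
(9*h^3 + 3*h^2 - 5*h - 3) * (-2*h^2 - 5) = -18*h^5 - 6*h^4 - 35*h^3 - 9*h^2 + 25*h + 15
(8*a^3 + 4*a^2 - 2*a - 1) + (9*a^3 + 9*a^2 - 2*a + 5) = 17*a^3 + 13*a^2 - 4*a + 4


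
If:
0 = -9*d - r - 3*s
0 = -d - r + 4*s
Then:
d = -7*s/8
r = 39*s/8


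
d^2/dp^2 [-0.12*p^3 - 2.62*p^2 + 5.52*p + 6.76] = -0.72*p - 5.24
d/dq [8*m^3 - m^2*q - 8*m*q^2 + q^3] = -m^2 - 16*m*q + 3*q^2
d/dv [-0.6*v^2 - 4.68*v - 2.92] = -1.2*v - 4.68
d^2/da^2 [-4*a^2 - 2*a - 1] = -8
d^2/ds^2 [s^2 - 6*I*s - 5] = 2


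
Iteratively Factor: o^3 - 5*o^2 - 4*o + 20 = (o + 2)*(o^2 - 7*o + 10) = (o - 2)*(o + 2)*(o - 5)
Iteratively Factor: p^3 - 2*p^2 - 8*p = (p)*(p^2 - 2*p - 8) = p*(p + 2)*(p - 4)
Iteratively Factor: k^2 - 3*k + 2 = (k - 1)*(k - 2)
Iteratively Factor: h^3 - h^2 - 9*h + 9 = (h - 3)*(h^2 + 2*h - 3) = (h - 3)*(h - 1)*(h + 3)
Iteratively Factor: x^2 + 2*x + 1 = (x + 1)*(x + 1)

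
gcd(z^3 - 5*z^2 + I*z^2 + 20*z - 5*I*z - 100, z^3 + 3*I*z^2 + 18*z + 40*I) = z^2 + I*z + 20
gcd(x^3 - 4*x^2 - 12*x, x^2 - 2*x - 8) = x + 2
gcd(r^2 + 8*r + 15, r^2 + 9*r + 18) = r + 3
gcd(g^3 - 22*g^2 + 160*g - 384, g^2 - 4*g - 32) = g - 8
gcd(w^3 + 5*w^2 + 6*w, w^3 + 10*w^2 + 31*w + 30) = w^2 + 5*w + 6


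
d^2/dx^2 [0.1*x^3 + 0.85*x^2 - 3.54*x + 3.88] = 0.6*x + 1.7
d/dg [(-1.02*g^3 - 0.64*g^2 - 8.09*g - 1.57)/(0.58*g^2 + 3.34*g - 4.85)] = (-0.5916*g^4 - 6.8136*g^3 + 17.3956*g^2 + 8.0292*g + 44.4803)/(0.3364*g^4 + 3.8744*g^3 + 5.5296*g^2 - 32.398*g + 23.5225)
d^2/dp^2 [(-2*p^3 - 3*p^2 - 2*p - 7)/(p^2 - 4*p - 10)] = 6*(-22*p^3 - 117*p^2 - 192*p - 134)/(p^6 - 12*p^5 + 18*p^4 + 176*p^3 - 180*p^2 - 1200*p - 1000)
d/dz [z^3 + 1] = 3*z^2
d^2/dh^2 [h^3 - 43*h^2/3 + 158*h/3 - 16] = 6*h - 86/3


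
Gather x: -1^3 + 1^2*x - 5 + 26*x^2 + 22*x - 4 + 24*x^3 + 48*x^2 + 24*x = 24*x^3 + 74*x^2 + 47*x - 10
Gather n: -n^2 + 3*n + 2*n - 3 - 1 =-n^2 + 5*n - 4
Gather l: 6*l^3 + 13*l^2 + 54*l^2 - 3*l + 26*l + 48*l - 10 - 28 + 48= 6*l^3 + 67*l^2 + 71*l + 10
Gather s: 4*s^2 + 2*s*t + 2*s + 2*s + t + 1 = 4*s^2 + s*(2*t + 4) + t + 1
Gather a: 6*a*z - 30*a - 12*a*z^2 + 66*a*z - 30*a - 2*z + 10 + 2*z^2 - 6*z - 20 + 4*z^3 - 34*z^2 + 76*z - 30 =a*(-12*z^2 + 72*z - 60) + 4*z^3 - 32*z^2 + 68*z - 40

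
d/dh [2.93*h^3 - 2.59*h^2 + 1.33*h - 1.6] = 8.79*h^2 - 5.18*h + 1.33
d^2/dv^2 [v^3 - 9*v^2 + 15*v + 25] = 6*v - 18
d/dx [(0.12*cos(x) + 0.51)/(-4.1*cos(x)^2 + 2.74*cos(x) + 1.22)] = (-0.492*cos(x)^2 - 4.182*cos(x) + 1.251)*sin(x)/(16.81*cos(x)^4 - 22.468*cos(x)^3 - 2.4964*cos(x)^2 + 6.6856*cos(x) + 1.4884)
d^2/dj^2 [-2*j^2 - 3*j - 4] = -4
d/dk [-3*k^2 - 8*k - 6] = -6*k - 8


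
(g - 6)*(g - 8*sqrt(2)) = g^2 - 8*sqrt(2)*g - 6*g + 48*sqrt(2)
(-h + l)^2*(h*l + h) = h^3*l + h^3 - 2*h^2*l^2 - 2*h^2*l + h*l^3 + h*l^2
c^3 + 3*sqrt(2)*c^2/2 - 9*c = c*(c - 3*sqrt(2)/2)*(c + 3*sqrt(2))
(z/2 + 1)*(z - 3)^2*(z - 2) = z^4/2 - 3*z^3 + 5*z^2/2 + 12*z - 18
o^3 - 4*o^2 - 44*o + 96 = (o - 8)*(o - 2)*(o + 6)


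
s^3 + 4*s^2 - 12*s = s*(s - 2)*(s + 6)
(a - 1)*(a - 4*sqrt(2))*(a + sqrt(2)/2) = a^3 - 7*sqrt(2)*a^2/2 - a^2 - 4*a + 7*sqrt(2)*a/2 + 4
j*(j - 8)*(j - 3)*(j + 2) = j^4 - 9*j^3 + 2*j^2 + 48*j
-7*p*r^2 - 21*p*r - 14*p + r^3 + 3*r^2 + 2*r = (-7*p + r)*(r + 1)*(r + 2)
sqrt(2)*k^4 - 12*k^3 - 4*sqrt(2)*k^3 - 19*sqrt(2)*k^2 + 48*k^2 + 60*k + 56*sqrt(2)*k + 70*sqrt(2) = (k - 5)*(k - 7*sqrt(2))*(k + sqrt(2))*(sqrt(2)*k + sqrt(2))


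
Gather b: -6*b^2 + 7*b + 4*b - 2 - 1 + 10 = -6*b^2 + 11*b + 7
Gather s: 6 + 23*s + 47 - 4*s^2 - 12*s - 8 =-4*s^2 + 11*s + 45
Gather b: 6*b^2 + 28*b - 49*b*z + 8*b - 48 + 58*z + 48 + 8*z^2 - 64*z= 6*b^2 + b*(36 - 49*z) + 8*z^2 - 6*z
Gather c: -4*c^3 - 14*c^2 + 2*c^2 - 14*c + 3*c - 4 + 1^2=-4*c^3 - 12*c^2 - 11*c - 3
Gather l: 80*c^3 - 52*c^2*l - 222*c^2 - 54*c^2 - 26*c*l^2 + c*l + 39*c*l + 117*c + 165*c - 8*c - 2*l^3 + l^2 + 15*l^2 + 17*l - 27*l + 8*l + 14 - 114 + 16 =80*c^3 - 276*c^2 + 274*c - 2*l^3 + l^2*(16 - 26*c) + l*(-52*c^2 + 40*c - 2) - 84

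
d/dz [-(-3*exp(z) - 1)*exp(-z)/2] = -exp(-z)/2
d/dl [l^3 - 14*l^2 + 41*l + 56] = 3*l^2 - 28*l + 41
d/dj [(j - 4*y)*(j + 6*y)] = 2*j + 2*y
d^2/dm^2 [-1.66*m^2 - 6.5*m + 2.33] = -3.32000000000000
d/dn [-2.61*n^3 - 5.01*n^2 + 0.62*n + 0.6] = -7.83*n^2 - 10.02*n + 0.62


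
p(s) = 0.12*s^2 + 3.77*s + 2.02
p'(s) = 0.24*s + 3.77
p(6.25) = 30.27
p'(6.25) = 5.27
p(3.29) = 15.72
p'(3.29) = 4.56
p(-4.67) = -12.97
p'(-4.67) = 2.65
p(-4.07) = -11.34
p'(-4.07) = 2.79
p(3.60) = 17.15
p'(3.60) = 4.63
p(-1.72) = -4.11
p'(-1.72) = 3.36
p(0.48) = 3.86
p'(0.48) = 3.89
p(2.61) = 12.68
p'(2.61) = 4.40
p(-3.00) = -8.21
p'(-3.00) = 3.05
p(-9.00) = -22.19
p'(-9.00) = 1.61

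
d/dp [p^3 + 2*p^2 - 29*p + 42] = 3*p^2 + 4*p - 29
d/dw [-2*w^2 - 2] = -4*w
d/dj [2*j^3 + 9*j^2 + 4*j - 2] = 6*j^2 + 18*j + 4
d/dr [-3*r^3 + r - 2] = 1 - 9*r^2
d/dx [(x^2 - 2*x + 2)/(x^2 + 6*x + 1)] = 2*(4*x^2 - x - 7)/(x^4 + 12*x^3 + 38*x^2 + 12*x + 1)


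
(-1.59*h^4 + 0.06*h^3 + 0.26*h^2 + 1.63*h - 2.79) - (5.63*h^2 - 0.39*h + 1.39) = -1.59*h^4 + 0.06*h^3 - 5.37*h^2 + 2.02*h - 4.18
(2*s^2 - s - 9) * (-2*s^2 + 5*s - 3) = -4*s^4 + 12*s^3 + 7*s^2 - 42*s + 27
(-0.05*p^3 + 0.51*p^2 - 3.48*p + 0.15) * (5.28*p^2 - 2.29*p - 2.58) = -0.264*p^5 + 2.8073*p^4 - 19.4133*p^3 + 7.4454*p^2 + 8.6349*p - 0.387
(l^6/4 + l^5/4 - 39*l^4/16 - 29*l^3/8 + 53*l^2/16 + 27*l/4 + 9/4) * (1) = l^6/4 + l^5/4 - 39*l^4/16 - 29*l^3/8 + 53*l^2/16 + 27*l/4 + 9/4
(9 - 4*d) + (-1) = 8 - 4*d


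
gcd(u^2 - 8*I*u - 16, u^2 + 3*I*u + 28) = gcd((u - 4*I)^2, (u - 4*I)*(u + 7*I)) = u - 4*I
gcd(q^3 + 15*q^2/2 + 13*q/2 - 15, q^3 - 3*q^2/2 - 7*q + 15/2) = q^2 + 3*q/2 - 5/2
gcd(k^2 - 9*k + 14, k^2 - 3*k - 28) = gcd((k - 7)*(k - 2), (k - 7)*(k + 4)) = k - 7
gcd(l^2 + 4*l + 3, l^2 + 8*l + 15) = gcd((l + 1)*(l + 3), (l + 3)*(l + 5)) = l + 3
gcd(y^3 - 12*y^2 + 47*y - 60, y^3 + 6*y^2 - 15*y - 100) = y - 4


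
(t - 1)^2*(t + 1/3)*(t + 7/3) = t^4 + 2*t^3/3 - 32*t^2/9 + 10*t/9 + 7/9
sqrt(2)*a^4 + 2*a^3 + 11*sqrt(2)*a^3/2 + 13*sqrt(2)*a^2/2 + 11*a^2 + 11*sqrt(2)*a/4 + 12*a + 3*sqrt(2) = (a + 3/2)*(a + 4)*(a + sqrt(2)/2)*(sqrt(2)*a + 1)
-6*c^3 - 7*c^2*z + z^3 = (-3*c + z)*(c + z)*(2*c + z)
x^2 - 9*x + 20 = (x - 5)*(x - 4)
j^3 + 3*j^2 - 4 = (j - 1)*(j + 2)^2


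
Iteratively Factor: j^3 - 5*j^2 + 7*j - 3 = (j - 1)*(j^2 - 4*j + 3) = (j - 1)^2*(j - 3)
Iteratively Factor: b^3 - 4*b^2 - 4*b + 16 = (b - 2)*(b^2 - 2*b - 8) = (b - 2)*(b + 2)*(b - 4)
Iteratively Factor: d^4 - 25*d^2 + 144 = (d + 3)*(d^3 - 3*d^2 - 16*d + 48) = (d - 3)*(d + 3)*(d^2 - 16) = (d - 3)*(d + 3)*(d + 4)*(d - 4)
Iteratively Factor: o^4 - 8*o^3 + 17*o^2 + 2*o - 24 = (o - 2)*(o^3 - 6*o^2 + 5*o + 12) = (o - 2)*(o + 1)*(o^2 - 7*o + 12) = (o - 4)*(o - 2)*(o + 1)*(o - 3)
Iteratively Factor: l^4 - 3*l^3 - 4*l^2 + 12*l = (l - 2)*(l^3 - l^2 - 6*l) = l*(l - 2)*(l^2 - l - 6) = l*(l - 3)*(l - 2)*(l + 2)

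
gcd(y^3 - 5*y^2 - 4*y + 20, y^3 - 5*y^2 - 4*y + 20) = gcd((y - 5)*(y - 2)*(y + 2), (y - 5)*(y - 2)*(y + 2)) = y^3 - 5*y^2 - 4*y + 20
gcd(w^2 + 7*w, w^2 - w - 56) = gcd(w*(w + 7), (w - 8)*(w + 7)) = w + 7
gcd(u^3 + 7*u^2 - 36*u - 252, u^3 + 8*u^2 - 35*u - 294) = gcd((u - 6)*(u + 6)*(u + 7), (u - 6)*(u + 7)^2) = u^2 + u - 42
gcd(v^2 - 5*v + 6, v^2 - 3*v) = v - 3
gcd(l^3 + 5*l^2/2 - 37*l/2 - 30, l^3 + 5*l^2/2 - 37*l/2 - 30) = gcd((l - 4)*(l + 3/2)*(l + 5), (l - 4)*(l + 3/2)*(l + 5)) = l^3 + 5*l^2/2 - 37*l/2 - 30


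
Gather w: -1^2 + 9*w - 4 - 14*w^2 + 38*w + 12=-14*w^2 + 47*w + 7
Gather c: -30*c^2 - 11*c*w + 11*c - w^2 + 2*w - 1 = -30*c^2 + c*(11 - 11*w) - w^2 + 2*w - 1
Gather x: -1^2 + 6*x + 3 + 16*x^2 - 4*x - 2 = 16*x^2 + 2*x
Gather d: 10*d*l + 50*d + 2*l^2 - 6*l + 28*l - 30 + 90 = d*(10*l + 50) + 2*l^2 + 22*l + 60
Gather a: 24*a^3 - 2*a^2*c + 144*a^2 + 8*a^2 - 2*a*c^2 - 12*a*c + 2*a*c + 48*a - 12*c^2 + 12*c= 24*a^3 + a^2*(152 - 2*c) + a*(-2*c^2 - 10*c + 48) - 12*c^2 + 12*c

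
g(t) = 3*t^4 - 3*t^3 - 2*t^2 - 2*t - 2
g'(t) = 12*t^3 - 9*t^2 - 4*t - 2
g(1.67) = -1.56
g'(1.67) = 22.11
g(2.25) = 26.09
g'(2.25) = 80.12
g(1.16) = -6.26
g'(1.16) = -0.02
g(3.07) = 152.69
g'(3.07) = 248.11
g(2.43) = 42.89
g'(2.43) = 107.32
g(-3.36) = 478.31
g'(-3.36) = -545.36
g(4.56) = 959.96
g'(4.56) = 930.44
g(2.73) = 83.23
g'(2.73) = 164.16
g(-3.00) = 310.00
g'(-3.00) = -395.00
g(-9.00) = 21724.00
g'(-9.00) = -9443.00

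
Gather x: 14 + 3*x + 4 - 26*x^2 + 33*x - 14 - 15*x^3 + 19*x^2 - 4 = -15*x^3 - 7*x^2 + 36*x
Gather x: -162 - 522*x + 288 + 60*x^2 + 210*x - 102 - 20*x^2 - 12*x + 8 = 40*x^2 - 324*x + 32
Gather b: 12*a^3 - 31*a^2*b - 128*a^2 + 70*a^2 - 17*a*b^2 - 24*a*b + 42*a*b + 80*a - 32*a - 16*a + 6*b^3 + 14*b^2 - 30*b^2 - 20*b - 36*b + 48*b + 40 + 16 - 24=12*a^3 - 58*a^2 + 32*a + 6*b^3 + b^2*(-17*a - 16) + b*(-31*a^2 + 18*a - 8) + 32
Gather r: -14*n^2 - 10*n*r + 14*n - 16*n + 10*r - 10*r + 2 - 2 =-14*n^2 - 10*n*r - 2*n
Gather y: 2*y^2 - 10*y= 2*y^2 - 10*y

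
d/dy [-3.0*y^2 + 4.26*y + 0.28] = 4.26 - 6.0*y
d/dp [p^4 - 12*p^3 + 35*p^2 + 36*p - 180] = 4*p^3 - 36*p^2 + 70*p + 36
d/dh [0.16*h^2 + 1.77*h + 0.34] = 0.32*h + 1.77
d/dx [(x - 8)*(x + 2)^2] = (x + 2)*(3*x - 14)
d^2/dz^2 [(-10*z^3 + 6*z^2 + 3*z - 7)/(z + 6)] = 2*(-10*z^3 - 180*z^2 - 1080*z + 191)/(z^3 + 18*z^2 + 108*z + 216)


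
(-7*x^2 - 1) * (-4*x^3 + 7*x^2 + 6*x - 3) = 28*x^5 - 49*x^4 - 38*x^3 + 14*x^2 - 6*x + 3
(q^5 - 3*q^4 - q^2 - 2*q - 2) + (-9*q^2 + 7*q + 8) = q^5 - 3*q^4 - 10*q^2 + 5*q + 6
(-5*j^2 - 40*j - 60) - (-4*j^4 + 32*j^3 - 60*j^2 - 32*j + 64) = 4*j^4 - 32*j^3 + 55*j^2 - 8*j - 124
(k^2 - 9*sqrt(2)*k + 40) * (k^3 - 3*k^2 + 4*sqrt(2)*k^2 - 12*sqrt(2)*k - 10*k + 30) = k^5 - 5*sqrt(2)*k^4 - 3*k^4 - 42*k^3 + 15*sqrt(2)*k^3 + 126*k^2 + 250*sqrt(2)*k^2 - 750*sqrt(2)*k - 400*k + 1200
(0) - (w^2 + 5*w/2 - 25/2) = -w^2 - 5*w/2 + 25/2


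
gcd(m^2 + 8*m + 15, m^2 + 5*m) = m + 5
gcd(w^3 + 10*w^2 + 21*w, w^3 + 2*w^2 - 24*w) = w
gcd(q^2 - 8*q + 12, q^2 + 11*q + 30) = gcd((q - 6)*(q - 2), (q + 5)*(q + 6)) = 1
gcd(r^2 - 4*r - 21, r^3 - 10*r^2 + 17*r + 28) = r - 7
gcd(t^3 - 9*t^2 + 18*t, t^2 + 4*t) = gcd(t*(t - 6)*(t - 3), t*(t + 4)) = t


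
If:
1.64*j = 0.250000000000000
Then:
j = 0.15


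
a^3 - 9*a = a*(a - 3)*(a + 3)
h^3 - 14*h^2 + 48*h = h*(h - 8)*(h - 6)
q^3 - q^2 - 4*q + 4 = (q - 2)*(q - 1)*(q + 2)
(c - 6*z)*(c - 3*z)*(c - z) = c^3 - 10*c^2*z + 27*c*z^2 - 18*z^3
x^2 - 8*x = x*(x - 8)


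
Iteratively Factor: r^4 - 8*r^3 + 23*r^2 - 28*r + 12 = (r - 3)*(r^3 - 5*r^2 + 8*r - 4) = (r - 3)*(r - 2)*(r^2 - 3*r + 2) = (r - 3)*(r - 2)*(r - 1)*(r - 2)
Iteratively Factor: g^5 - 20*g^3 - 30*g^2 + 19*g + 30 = (g + 3)*(g^4 - 3*g^3 - 11*g^2 + 3*g + 10) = (g + 1)*(g + 3)*(g^3 - 4*g^2 - 7*g + 10) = (g + 1)*(g + 2)*(g + 3)*(g^2 - 6*g + 5) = (g - 5)*(g + 1)*(g + 2)*(g + 3)*(g - 1)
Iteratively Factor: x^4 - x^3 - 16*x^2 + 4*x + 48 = (x + 3)*(x^3 - 4*x^2 - 4*x + 16) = (x - 2)*(x + 3)*(x^2 - 2*x - 8) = (x - 4)*(x - 2)*(x + 3)*(x + 2)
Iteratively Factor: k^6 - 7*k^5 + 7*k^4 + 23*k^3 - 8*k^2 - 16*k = (k - 4)*(k^5 - 3*k^4 - 5*k^3 + 3*k^2 + 4*k) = (k - 4)*(k - 1)*(k^4 - 2*k^3 - 7*k^2 - 4*k) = (k - 4)*(k - 1)*(k + 1)*(k^3 - 3*k^2 - 4*k) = (k - 4)^2*(k - 1)*(k + 1)*(k^2 + k) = (k - 4)^2*(k - 1)*(k + 1)^2*(k)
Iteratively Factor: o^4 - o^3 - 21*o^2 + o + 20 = (o - 1)*(o^3 - 21*o - 20) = (o - 1)*(o + 4)*(o^2 - 4*o - 5) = (o - 1)*(o + 1)*(o + 4)*(o - 5)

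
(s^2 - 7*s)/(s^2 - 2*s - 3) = s*(7 - s)/(-s^2 + 2*s + 3)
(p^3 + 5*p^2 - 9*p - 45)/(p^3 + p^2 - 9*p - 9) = (p + 5)/(p + 1)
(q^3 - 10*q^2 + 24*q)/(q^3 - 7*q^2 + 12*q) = (q - 6)/(q - 3)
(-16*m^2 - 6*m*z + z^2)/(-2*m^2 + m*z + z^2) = (-8*m + z)/(-m + z)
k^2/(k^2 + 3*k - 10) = k^2/(k^2 + 3*k - 10)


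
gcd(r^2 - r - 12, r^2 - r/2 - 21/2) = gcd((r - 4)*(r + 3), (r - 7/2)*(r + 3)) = r + 3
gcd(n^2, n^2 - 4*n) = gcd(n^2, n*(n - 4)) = n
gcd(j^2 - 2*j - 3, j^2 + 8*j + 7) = j + 1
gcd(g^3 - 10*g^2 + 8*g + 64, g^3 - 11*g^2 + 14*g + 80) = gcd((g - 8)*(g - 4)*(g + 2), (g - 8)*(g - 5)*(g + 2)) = g^2 - 6*g - 16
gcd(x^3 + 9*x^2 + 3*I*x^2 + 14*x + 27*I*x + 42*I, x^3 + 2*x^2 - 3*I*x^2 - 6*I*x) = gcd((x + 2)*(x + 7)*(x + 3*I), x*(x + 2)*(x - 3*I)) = x + 2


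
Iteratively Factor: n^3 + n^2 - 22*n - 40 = (n - 5)*(n^2 + 6*n + 8) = (n - 5)*(n + 2)*(n + 4)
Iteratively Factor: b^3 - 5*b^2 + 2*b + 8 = (b + 1)*(b^2 - 6*b + 8) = (b - 4)*(b + 1)*(b - 2)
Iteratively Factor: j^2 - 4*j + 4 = (j - 2)*(j - 2)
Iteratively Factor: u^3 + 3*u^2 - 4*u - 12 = (u + 2)*(u^2 + u - 6) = (u - 2)*(u + 2)*(u + 3)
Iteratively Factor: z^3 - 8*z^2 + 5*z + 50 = (z - 5)*(z^2 - 3*z - 10) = (z - 5)*(z + 2)*(z - 5)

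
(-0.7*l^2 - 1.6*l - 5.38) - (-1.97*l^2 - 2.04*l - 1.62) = 1.27*l^2 + 0.44*l - 3.76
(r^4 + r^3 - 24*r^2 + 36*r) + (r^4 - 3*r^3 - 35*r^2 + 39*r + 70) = 2*r^4 - 2*r^3 - 59*r^2 + 75*r + 70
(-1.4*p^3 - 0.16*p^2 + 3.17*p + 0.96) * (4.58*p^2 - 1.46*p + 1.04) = -6.412*p^5 + 1.3112*p^4 + 13.2962*p^3 - 0.3978*p^2 + 1.8952*p + 0.9984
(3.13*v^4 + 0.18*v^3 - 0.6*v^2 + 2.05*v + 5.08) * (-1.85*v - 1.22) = -5.7905*v^5 - 4.1516*v^4 + 0.8904*v^3 - 3.0605*v^2 - 11.899*v - 6.1976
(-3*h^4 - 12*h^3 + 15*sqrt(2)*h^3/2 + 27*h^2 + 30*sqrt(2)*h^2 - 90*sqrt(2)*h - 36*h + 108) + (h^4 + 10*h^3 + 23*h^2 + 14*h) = -2*h^4 - 2*h^3 + 15*sqrt(2)*h^3/2 + 30*sqrt(2)*h^2 + 50*h^2 - 90*sqrt(2)*h - 22*h + 108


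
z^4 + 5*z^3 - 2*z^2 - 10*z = z*(z + 5)*(z - sqrt(2))*(z + sqrt(2))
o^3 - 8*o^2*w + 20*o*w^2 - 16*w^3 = (o - 4*w)*(o - 2*w)^2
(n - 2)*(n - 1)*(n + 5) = n^3 + 2*n^2 - 13*n + 10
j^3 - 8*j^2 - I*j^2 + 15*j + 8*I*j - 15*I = (j - 5)*(j - 3)*(j - I)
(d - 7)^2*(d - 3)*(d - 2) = d^4 - 19*d^3 + 125*d^2 - 329*d + 294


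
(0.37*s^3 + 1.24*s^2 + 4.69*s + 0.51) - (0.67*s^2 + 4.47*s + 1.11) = 0.37*s^3 + 0.57*s^2 + 0.220000000000001*s - 0.6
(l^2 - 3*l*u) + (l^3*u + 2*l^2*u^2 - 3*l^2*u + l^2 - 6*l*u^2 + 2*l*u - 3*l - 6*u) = l^3*u + 2*l^2*u^2 - 3*l^2*u + 2*l^2 - 6*l*u^2 - l*u - 3*l - 6*u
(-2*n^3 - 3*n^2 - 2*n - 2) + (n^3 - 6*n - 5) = -n^3 - 3*n^2 - 8*n - 7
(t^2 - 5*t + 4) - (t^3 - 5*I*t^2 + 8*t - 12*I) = -t^3 + t^2 + 5*I*t^2 - 13*t + 4 + 12*I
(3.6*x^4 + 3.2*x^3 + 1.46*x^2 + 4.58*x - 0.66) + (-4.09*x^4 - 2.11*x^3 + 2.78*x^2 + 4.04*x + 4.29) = -0.49*x^4 + 1.09*x^3 + 4.24*x^2 + 8.62*x + 3.63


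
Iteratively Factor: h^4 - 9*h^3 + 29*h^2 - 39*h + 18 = (h - 2)*(h^3 - 7*h^2 + 15*h - 9) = (h - 3)*(h - 2)*(h^2 - 4*h + 3) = (h - 3)*(h - 2)*(h - 1)*(h - 3)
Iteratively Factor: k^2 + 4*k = (k)*(k + 4)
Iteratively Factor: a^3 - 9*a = (a - 3)*(a^2 + 3*a) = (a - 3)*(a + 3)*(a)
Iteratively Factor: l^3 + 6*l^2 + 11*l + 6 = (l + 1)*(l^2 + 5*l + 6) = (l + 1)*(l + 2)*(l + 3)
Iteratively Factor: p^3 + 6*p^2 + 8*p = (p)*(p^2 + 6*p + 8) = p*(p + 4)*(p + 2)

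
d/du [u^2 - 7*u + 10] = 2*u - 7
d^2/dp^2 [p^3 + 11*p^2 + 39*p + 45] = 6*p + 22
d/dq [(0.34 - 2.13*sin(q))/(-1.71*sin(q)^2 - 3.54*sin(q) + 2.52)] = (-3.6423*sin(q)^2 + 1.1628*sin(q) - 4.164)*cos(q)/(2.9241*sin(q)^4 + 12.1068*sin(q)^3 + 3.9132*sin(q)^2 - 17.8416*sin(q) + 6.3504)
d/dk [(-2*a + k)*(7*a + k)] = 5*a + 2*k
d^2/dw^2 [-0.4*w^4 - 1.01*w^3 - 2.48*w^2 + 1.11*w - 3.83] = -4.8*w^2 - 6.06*w - 4.96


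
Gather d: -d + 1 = 1 - d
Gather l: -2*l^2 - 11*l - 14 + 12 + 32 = -2*l^2 - 11*l + 30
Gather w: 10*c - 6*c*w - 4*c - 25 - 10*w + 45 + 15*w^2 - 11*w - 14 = 6*c + 15*w^2 + w*(-6*c - 21) + 6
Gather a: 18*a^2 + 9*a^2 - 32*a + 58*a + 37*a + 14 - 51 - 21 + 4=27*a^2 + 63*a - 54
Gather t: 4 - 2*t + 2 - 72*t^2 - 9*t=-72*t^2 - 11*t + 6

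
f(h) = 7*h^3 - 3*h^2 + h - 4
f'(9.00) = 1648.00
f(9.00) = 4865.00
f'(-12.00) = 3097.00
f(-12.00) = -12544.00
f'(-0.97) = 26.58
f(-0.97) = -14.18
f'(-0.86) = 21.69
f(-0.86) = -11.53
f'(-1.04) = 29.95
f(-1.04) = -16.16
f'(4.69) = 434.78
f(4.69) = 656.83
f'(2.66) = 133.63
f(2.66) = 109.18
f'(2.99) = 170.80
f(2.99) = 159.29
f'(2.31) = 99.20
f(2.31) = 68.59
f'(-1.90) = 88.21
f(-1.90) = -64.74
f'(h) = 21*h^2 - 6*h + 1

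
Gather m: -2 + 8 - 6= 0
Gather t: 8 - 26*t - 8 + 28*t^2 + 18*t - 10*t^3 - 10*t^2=-10*t^3 + 18*t^2 - 8*t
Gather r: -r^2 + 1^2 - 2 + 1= -r^2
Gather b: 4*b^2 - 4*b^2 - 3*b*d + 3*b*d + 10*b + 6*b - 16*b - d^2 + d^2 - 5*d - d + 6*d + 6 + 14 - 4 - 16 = 0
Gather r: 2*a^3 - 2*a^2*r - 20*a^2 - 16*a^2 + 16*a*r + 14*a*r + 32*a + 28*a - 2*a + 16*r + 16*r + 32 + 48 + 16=2*a^3 - 36*a^2 + 58*a + r*(-2*a^2 + 30*a + 32) + 96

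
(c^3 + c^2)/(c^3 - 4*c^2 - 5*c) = c/(c - 5)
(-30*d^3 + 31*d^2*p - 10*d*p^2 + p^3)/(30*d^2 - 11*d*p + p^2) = (6*d^2 - 5*d*p + p^2)/(-6*d + p)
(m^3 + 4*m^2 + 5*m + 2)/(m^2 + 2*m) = m + 2 + 1/m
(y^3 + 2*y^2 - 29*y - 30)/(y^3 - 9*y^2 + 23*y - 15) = (y^2 + 7*y + 6)/(y^2 - 4*y + 3)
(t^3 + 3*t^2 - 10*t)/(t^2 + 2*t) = (t^2 + 3*t - 10)/(t + 2)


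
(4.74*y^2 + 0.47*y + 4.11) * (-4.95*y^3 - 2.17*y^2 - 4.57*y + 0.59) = -23.463*y^5 - 12.6123*y^4 - 43.0262*y^3 - 8.27*y^2 - 18.5054*y + 2.4249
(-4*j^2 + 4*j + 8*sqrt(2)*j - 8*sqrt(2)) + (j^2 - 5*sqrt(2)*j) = -3*j^2 + 4*j + 3*sqrt(2)*j - 8*sqrt(2)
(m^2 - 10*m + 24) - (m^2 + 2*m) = 24 - 12*m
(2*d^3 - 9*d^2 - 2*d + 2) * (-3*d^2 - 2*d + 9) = -6*d^5 + 23*d^4 + 42*d^3 - 83*d^2 - 22*d + 18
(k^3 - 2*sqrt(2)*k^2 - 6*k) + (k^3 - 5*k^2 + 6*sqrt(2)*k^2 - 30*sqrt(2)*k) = 2*k^3 - 5*k^2 + 4*sqrt(2)*k^2 - 30*sqrt(2)*k - 6*k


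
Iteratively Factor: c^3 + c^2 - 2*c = (c - 1)*(c^2 + 2*c) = (c - 1)*(c + 2)*(c)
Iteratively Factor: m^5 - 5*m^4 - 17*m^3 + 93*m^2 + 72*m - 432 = (m - 4)*(m^4 - m^3 - 21*m^2 + 9*m + 108) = (m - 4)*(m + 3)*(m^3 - 4*m^2 - 9*m + 36) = (m - 4)^2*(m + 3)*(m^2 - 9) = (m - 4)^2*(m - 3)*(m + 3)*(m + 3)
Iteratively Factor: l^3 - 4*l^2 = (l)*(l^2 - 4*l) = l^2*(l - 4)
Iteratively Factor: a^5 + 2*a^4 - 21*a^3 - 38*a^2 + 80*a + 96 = (a + 1)*(a^4 + a^3 - 22*a^2 - 16*a + 96) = (a + 1)*(a + 4)*(a^3 - 3*a^2 - 10*a + 24) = (a - 2)*(a + 1)*(a + 4)*(a^2 - a - 12) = (a - 2)*(a + 1)*(a + 3)*(a + 4)*(a - 4)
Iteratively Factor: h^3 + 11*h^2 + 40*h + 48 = (h + 4)*(h^2 + 7*h + 12) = (h + 3)*(h + 4)*(h + 4)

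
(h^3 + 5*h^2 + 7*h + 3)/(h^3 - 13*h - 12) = (h + 1)/(h - 4)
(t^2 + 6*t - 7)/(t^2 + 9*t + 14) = (t - 1)/(t + 2)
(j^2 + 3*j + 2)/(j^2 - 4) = (j + 1)/(j - 2)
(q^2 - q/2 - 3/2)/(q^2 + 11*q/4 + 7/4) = 2*(2*q - 3)/(4*q + 7)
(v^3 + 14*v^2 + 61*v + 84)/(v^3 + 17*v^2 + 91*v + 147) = (v + 4)/(v + 7)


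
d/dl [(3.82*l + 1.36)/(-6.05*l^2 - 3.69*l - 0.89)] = (23.111*l^2 + 16.456*l + 1.6186)/(36.6025*l^4 + 44.649*l^3 + 24.3851*l^2 + 6.5682*l + 0.7921)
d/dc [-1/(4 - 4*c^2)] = -c/(2*(c^2 - 1)^2)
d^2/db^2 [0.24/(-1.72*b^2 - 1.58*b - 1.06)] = (1.420032*b^2 + 1.304448*b - 0.24*(3.44*b + 1.58)*(6.88*b + 3.16) + 0.875136)/(1.72*b^2 + 1.58*b + 1.06)^3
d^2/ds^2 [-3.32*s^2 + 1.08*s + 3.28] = -6.64000000000000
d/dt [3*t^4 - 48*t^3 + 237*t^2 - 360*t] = 12*t^3 - 144*t^2 + 474*t - 360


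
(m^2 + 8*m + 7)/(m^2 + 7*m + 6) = (m + 7)/(m + 6)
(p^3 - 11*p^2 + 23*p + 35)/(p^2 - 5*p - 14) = (p^2 - 4*p - 5)/(p + 2)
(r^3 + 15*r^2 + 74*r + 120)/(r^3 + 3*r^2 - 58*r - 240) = (r + 4)/(r - 8)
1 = 1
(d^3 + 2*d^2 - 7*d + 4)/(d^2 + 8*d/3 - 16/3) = 3*(d^2 - 2*d + 1)/(3*d - 4)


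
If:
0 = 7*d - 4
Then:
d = 4/7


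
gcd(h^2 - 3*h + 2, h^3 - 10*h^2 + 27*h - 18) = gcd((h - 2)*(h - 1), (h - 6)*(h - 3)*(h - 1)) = h - 1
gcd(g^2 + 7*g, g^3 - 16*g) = g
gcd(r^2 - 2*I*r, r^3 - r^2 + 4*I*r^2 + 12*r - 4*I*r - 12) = r - 2*I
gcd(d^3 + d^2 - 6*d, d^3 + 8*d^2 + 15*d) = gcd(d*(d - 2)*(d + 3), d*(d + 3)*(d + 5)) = d^2 + 3*d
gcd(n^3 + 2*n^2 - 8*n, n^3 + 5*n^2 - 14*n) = n^2 - 2*n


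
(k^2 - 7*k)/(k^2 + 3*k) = (k - 7)/(k + 3)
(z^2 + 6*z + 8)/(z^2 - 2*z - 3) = (z^2 + 6*z + 8)/(z^2 - 2*z - 3)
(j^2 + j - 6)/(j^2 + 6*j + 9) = (j - 2)/(j + 3)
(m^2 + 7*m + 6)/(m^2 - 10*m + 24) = (m^2 + 7*m + 6)/(m^2 - 10*m + 24)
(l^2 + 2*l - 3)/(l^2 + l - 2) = (l + 3)/(l + 2)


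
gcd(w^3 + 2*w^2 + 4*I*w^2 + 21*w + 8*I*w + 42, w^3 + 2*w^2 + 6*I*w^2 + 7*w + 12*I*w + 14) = w^2 + w*(2 + 7*I) + 14*I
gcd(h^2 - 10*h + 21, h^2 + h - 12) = h - 3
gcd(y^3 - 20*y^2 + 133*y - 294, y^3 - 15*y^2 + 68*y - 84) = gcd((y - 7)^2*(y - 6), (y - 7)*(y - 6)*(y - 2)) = y^2 - 13*y + 42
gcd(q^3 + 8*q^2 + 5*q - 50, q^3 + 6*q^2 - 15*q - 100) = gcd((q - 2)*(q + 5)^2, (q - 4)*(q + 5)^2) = q^2 + 10*q + 25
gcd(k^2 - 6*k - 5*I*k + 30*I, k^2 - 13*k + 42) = k - 6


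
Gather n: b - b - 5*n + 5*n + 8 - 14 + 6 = 0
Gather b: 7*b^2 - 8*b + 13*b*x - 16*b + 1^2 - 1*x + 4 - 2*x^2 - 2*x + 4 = 7*b^2 + b*(13*x - 24) - 2*x^2 - 3*x + 9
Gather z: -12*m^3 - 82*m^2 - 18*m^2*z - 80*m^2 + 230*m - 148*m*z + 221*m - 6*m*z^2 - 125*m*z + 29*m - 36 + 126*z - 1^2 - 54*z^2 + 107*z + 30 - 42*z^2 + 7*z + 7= -12*m^3 - 162*m^2 + 480*m + z^2*(-6*m - 96) + z*(-18*m^2 - 273*m + 240)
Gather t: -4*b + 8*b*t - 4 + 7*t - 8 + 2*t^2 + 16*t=-4*b + 2*t^2 + t*(8*b + 23) - 12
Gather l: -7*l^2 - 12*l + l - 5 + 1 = -7*l^2 - 11*l - 4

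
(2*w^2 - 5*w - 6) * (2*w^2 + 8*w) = 4*w^4 + 6*w^3 - 52*w^2 - 48*w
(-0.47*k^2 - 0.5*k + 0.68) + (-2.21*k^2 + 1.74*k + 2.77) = -2.68*k^2 + 1.24*k + 3.45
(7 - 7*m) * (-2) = 14*m - 14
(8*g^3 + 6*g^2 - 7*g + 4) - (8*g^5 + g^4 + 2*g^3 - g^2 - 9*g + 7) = -8*g^5 - g^4 + 6*g^3 + 7*g^2 + 2*g - 3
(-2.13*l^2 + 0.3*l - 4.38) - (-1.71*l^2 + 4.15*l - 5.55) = -0.42*l^2 - 3.85*l + 1.17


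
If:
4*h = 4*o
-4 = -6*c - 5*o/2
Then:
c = 2/3 - 5*o/12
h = o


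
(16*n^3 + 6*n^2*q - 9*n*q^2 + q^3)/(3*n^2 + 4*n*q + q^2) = (16*n^2 - 10*n*q + q^2)/(3*n + q)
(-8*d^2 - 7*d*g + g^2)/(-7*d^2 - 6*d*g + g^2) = (8*d - g)/(7*d - g)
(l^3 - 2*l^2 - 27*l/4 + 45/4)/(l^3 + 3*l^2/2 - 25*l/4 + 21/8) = 2*(2*l^2 - l - 15)/(4*l^2 + 12*l - 7)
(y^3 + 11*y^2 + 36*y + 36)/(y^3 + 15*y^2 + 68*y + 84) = (y + 3)/(y + 7)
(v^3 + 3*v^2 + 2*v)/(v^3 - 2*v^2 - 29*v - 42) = v*(v + 1)/(v^2 - 4*v - 21)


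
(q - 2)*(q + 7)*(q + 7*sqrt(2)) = q^3 + 5*q^2 + 7*sqrt(2)*q^2 - 14*q + 35*sqrt(2)*q - 98*sqrt(2)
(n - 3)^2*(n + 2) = n^3 - 4*n^2 - 3*n + 18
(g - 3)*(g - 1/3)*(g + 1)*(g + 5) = g^4 + 8*g^3/3 - 14*g^2 - 32*g/3 + 5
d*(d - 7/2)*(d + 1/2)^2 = d^4 - 5*d^3/2 - 13*d^2/4 - 7*d/8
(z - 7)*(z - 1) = z^2 - 8*z + 7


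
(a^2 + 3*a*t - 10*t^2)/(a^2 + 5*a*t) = (a - 2*t)/a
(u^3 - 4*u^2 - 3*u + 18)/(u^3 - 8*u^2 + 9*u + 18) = (u^2 - u - 6)/(u^2 - 5*u - 6)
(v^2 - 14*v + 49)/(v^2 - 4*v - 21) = (v - 7)/(v + 3)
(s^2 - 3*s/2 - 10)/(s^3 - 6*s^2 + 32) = (s + 5/2)/(s^2 - 2*s - 8)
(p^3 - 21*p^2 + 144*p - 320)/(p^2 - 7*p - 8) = (p^2 - 13*p + 40)/(p + 1)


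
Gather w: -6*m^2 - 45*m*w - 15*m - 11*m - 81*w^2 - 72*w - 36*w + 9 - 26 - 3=-6*m^2 - 26*m - 81*w^2 + w*(-45*m - 108) - 20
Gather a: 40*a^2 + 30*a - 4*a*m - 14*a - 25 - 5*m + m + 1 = 40*a^2 + a*(16 - 4*m) - 4*m - 24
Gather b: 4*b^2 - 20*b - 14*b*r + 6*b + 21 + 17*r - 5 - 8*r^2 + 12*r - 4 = 4*b^2 + b*(-14*r - 14) - 8*r^2 + 29*r + 12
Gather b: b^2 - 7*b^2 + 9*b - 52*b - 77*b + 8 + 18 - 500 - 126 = -6*b^2 - 120*b - 600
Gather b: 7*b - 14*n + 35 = 7*b - 14*n + 35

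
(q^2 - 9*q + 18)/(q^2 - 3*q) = (q - 6)/q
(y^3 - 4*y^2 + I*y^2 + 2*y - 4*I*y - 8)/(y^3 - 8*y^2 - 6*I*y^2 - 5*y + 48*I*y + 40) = (y^2 + 2*y*(-2 + I) - 8*I)/(y^2 - y*(8 + 5*I) + 40*I)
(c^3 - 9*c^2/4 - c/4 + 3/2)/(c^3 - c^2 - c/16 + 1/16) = 4*(4*c^2 - 5*c - 6)/(16*c^2 - 1)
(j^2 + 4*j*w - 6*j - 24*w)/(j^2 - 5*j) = (j^2 + 4*j*w - 6*j - 24*w)/(j*(j - 5))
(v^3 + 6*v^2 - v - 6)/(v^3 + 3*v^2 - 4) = (v^2 + 7*v + 6)/(v^2 + 4*v + 4)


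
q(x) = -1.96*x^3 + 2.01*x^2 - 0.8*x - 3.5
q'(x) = -5.88*x^2 + 4.02*x - 0.8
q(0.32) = -3.61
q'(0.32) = -0.12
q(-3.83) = 139.16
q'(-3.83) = -102.45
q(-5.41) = 370.00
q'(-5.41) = -194.64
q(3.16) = -47.80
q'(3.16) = -46.81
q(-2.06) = 23.81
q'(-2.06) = -34.03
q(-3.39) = 98.67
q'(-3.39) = -82.00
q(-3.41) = 100.32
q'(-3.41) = -82.88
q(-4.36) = 200.65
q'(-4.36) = -130.10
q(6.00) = -359.30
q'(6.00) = -188.36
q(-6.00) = 497.02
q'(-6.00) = -236.60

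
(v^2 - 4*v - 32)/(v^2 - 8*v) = (v + 4)/v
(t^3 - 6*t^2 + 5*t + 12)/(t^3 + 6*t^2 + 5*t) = (t^2 - 7*t + 12)/(t*(t + 5))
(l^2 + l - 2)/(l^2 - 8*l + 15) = (l^2 + l - 2)/(l^2 - 8*l + 15)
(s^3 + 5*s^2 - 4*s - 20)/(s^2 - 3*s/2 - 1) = 2*(s^2 + 7*s + 10)/(2*s + 1)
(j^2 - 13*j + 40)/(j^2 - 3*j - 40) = (j - 5)/(j + 5)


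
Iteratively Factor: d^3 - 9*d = (d + 3)*(d^2 - 3*d) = (d - 3)*(d + 3)*(d)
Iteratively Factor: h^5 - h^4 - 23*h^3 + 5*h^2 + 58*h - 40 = (h - 5)*(h^4 + 4*h^3 - 3*h^2 - 10*h + 8) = (h - 5)*(h + 2)*(h^3 + 2*h^2 - 7*h + 4) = (h - 5)*(h - 1)*(h + 2)*(h^2 + 3*h - 4) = (h - 5)*(h - 1)*(h + 2)*(h + 4)*(h - 1)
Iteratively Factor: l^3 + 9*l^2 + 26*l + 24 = (l + 3)*(l^2 + 6*l + 8) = (l + 2)*(l + 3)*(l + 4)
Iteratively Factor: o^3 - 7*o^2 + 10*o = (o - 2)*(o^2 - 5*o) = (o - 5)*(o - 2)*(o)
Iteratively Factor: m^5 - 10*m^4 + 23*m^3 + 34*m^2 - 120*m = (m + 2)*(m^4 - 12*m^3 + 47*m^2 - 60*m) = (m - 4)*(m + 2)*(m^3 - 8*m^2 + 15*m) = (m - 5)*(m - 4)*(m + 2)*(m^2 - 3*m) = m*(m - 5)*(m - 4)*(m + 2)*(m - 3)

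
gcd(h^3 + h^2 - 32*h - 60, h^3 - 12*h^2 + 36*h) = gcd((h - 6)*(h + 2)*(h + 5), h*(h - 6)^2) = h - 6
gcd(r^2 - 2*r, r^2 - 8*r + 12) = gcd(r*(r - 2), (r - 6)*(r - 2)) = r - 2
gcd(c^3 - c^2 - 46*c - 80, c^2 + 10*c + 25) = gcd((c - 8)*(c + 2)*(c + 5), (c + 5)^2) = c + 5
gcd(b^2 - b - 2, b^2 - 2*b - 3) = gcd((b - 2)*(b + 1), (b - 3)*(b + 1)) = b + 1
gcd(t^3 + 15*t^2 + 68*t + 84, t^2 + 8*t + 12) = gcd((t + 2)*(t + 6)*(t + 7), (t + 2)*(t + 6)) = t^2 + 8*t + 12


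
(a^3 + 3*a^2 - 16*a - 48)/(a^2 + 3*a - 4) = (a^2 - a - 12)/(a - 1)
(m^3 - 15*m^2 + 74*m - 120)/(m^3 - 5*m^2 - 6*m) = (m^2 - 9*m + 20)/(m*(m + 1))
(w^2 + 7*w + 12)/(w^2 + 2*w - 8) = (w + 3)/(w - 2)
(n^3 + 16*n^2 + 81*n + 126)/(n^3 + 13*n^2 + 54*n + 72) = (n + 7)/(n + 4)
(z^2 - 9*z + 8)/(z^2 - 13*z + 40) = (z - 1)/(z - 5)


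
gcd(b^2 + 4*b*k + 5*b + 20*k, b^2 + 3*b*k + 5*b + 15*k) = b + 5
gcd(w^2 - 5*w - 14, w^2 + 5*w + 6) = w + 2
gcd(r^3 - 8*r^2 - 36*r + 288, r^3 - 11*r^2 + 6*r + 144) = r^2 - 14*r + 48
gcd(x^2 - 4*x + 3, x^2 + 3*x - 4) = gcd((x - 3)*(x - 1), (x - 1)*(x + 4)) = x - 1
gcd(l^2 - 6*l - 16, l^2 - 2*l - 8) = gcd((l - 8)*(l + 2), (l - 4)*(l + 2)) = l + 2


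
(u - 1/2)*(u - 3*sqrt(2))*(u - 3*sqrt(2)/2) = u^3 - 9*sqrt(2)*u^2/2 - u^2/2 + 9*sqrt(2)*u/4 + 9*u - 9/2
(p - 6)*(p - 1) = p^2 - 7*p + 6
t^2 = t^2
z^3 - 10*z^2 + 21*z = z*(z - 7)*(z - 3)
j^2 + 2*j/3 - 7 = (j - 7/3)*(j + 3)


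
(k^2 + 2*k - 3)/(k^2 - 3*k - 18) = (k - 1)/(k - 6)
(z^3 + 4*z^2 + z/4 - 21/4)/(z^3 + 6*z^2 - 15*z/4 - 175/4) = (2*z^2 + z - 3)/(2*z^2 + 5*z - 25)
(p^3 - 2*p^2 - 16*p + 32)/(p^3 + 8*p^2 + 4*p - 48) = (p - 4)/(p + 6)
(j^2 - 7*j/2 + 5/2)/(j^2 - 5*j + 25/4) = 2*(j - 1)/(2*j - 5)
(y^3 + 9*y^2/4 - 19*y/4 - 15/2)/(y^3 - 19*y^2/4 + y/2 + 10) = (y + 3)/(y - 4)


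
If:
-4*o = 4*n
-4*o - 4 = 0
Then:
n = 1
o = -1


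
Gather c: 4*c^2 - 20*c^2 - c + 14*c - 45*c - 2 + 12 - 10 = -16*c^2 - 32*c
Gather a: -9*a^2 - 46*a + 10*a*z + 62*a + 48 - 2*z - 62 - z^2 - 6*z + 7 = -9*a^2 + a*(10*z + 16) - z^2 - 8*z - 7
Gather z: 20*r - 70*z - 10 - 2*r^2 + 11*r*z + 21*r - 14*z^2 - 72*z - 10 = -2*r^2 + 41*r - 14*z^2 + z*(11*r - 142) - 20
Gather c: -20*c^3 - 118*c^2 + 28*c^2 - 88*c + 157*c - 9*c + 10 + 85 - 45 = -20*c^3 - 90*c^2 + 60*c + 50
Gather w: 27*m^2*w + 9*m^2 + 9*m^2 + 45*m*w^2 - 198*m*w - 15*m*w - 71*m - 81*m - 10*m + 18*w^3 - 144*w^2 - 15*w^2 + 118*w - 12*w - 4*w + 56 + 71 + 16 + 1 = 18*m^2 - 162*m + 18*w^3 + w^2*(45*m - 159) + w*(27*m^2 - 213*m + 102) + 144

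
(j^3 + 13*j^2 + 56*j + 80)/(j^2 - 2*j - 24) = (j^2 + 9*j + 20)/(j - 6)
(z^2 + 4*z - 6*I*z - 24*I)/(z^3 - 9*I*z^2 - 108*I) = (z + 4)/(z^2 - 3*I*z + 18)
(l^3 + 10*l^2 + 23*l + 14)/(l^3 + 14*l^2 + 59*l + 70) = (l + 1)/(l + 5)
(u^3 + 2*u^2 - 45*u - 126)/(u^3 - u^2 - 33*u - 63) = (u + 6)/(u + 3)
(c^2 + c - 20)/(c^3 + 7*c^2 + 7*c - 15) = (c - 4)/(c^2 + 2*c - 3)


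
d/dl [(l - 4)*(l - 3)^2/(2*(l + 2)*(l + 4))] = (l^4 + 12*l^3 - 69*l^2 - 88*l + 480)/(2*(l^4 + 12*l^3 + 52*l^2 + 96*l + 64))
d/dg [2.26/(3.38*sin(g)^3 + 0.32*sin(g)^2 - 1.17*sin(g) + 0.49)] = (-22.9164*sin(g)^2 - 1.4464*sin(g) + 2.6442)*cos(g)/(3.38*sin(g)^3 + 0.32*sin(g)^2 - 1.17*sin(g) + 0.49)^2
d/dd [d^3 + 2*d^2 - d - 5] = 3*d^2 + 4*d - 1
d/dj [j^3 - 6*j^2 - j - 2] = 3*j^2 - 12*j - 1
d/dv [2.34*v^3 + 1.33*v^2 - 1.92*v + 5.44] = 7.02*v^2 + 2.66*v - 1.92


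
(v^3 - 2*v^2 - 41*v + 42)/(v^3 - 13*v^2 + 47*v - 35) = (v + 6)/(v - 5)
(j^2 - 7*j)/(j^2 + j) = (j - 7)/(j + 1)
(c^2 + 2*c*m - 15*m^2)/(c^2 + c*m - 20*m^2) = (c - 3*m)/(c - 4*m)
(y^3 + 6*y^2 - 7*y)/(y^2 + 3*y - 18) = y*(y^2 + 6*y - 7)/(y^2 + 3*y - 18)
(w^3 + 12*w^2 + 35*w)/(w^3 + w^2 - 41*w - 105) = w*(w + 7)/(w^2 - 4*w - 21)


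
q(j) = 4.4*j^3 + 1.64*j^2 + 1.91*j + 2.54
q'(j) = 13.2*j^2 + 3.28*j + 1.91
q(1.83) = 38.49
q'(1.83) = 52.12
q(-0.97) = -1.79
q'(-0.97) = 11.15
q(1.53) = 25.06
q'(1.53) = 37.83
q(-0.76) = 0.10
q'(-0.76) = 7.04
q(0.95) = 9.61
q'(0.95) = 16.94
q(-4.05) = -270.59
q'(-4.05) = 205.14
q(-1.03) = -2.50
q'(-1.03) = 12.54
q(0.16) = 2.91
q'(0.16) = 2.77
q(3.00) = 141.83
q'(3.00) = 130.55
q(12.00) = 7864.82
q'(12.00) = 1942.07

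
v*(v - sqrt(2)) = v^2 - sqrt(2)*v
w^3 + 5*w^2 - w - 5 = (w - 1)*(w + 1)*(w + 5)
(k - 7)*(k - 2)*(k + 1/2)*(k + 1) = k^4 - 15*k^3/2 + k^2 + 33*k/2 + 7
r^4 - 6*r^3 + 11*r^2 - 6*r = r*(r - 3)*(r - 2)*(r - 1)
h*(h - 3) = h^2 - 3*h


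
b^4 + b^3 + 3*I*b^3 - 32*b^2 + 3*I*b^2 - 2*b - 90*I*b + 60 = (b - 5)*(b + 6)*(b + I)*(b + 2*I)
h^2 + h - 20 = (h - 4)*(h + 5)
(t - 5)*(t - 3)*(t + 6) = t^3 - 2*t^2 - 33*t + 90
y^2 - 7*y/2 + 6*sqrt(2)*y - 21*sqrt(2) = (y - 7/2)*(y + 6*sqrt(2))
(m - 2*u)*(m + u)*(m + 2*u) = m^3 + m^2*u - 4*m*u^2 - 4*u^3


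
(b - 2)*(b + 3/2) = b^2 - b/2 - 3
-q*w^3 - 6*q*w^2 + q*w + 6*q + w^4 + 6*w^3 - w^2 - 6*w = (-q + w)*(w - 1)*(w + 1)*(w + 6)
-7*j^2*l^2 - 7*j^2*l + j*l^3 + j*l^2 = l*(-7*j + l)*(j*l + j)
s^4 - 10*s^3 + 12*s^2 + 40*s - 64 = (s - 8)*(s - 2)^2*(s + 2)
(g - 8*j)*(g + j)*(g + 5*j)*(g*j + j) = g^4*j - 2*g^3*j^2 + g^3*j - 43*g^2*j^3 - 2*g^2*j^2 - 40*g*j^4 - 43*g*j^3 - 40*j^4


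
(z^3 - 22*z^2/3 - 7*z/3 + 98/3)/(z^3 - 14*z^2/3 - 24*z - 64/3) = (3*z^2 - 28*z + 49)/(3*z^2 - 20*z - 32)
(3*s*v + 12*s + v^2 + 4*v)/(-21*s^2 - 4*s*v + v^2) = (-v - 4)/(7*s - v)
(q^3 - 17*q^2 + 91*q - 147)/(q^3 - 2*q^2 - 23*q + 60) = (q^2 - 14*q + 49)/(q^2 + q - 20)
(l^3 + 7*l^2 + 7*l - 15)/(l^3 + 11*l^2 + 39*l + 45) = (l - 1)/(l + 3)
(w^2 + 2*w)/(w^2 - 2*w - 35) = w*(w + 2)/(w^2 - 2*w - 35)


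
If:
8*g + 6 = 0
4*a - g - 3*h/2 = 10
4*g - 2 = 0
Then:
No Solution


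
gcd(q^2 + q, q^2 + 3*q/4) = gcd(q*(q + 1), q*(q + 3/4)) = q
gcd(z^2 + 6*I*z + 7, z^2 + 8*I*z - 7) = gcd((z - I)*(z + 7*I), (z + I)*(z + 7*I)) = z + 7*I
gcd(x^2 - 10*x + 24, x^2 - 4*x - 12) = x - 6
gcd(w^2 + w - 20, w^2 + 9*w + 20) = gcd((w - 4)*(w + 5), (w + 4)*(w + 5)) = w + 5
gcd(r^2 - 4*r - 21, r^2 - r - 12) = r + 3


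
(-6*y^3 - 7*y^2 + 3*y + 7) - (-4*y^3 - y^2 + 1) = -2*y^3 - 6*y^2 + 3*y + 6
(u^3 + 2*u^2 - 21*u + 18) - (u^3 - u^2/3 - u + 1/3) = 7*u^2/3 - 20*u + 53/3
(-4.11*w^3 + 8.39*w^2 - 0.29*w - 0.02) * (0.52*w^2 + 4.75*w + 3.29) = -2.1372*w^5 - 15.1597*w^4 + 26.1798*w^3 + 26.2152*w^2 - 1.0491*w - 0.0658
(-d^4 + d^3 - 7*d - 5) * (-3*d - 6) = 3*d^5 + 3*d^4 - 6*d^3 + 21*d^2 + 57*d + 30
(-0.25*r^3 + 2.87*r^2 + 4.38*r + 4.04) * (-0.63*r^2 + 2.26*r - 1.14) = 0.1575*r^5 - 2.3731*r^4 + 4.0118*r^3 + 4.0818*r^2 + 4.1372*r - 4.6056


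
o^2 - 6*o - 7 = (o - 7)*(o + 1)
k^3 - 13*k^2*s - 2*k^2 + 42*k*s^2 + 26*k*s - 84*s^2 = (k - 2)*(k - 7*s)*(k - 6*s)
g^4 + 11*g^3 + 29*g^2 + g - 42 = (g - 1)*(g + 2)*(g + 3)*(g + 7)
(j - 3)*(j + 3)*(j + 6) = j^3 + 6*j^2 - 9*j - 54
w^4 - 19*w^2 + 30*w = w*(w - 3)*(w - 2)*(w + 5)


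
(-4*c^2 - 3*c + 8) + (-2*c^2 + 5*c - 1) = -6*c^2 + 2*c + 7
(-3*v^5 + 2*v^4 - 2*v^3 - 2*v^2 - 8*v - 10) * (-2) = 6*v^5 - 4*v^4 + 4*v^3 + 4*v^2 + 16*v + 20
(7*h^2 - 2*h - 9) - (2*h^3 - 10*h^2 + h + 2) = -2*h^3 + 17*h^2 - 3*h - 11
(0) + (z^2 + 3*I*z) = z^2 + 3*I*z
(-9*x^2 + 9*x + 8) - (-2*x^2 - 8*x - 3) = -7*x^2 + 17*x + 11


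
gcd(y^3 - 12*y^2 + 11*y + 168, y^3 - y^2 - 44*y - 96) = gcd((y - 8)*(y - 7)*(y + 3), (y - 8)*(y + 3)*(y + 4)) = y^2 - 5*y - 24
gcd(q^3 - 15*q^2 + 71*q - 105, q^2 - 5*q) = q - 5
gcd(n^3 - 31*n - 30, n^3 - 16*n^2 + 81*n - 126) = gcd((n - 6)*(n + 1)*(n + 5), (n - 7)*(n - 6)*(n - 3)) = n - 6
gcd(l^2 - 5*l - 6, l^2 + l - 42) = l - 6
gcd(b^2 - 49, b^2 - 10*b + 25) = 1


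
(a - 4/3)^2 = a^2 - 8*a/3 + 16/9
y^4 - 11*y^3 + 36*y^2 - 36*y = y*(y - 6)*(y - 3)*(y - 2)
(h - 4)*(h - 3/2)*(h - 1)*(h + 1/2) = h^4 - 6*h^3 + 33*h^2/4 - h/4 - 3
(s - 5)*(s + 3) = s^2 - 2*s - 15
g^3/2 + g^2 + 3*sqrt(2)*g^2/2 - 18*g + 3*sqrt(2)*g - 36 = (g/2 + 1)*(g - 3*sqrt(2))*(g + 6*sqrt(2))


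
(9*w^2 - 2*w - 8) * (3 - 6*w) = -54*w^3 + 39*w^2 + 42*w - 24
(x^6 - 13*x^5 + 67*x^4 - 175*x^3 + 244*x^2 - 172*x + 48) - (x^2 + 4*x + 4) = x^6 - 13*x^5 + 67*x^4 - 175*x^3 + 243*x^2 - 176*x + 44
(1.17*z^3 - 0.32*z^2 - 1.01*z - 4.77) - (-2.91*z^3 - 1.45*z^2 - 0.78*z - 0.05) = 4.08*z^3 + 1.13*z^2 - 0.23*z - 4.72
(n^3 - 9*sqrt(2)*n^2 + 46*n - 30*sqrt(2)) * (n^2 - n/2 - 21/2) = n^5 - 9*sqrt(2)*n^4 - n^4/2 + 9*sqrt(2)*n^3/2 + 71*n^3/2 - 23*n^2 + 129*sqrt(2)*n^2/2 - 483*n + 15*sqrt(2)*n + 315*sqrt(2)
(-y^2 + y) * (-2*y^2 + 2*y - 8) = 2*y^4 - 4*y^3 + 10*y^2 - 8*y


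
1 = 1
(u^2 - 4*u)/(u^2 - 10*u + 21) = u*(u - 4)/(u^2 - 10*u + 21)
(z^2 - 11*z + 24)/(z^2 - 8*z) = (z - 3)/z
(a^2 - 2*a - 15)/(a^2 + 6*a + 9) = (a - 5)/(a + 3)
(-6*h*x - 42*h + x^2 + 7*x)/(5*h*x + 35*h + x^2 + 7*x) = (-6*h + x)/(5*h + x)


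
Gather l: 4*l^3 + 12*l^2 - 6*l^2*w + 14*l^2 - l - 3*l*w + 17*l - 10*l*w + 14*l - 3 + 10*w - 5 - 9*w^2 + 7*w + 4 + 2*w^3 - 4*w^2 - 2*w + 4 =4*l^3 + l^2*(26 - 6*w) + l*(30 - 13*w) + 2*w^3 - 13*w^2 + 15*w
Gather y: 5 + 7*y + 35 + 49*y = 56*y + 40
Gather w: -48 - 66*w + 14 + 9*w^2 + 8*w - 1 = 9*w^2 - 58*w - 35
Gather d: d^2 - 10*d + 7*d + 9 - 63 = d^2 - 3*d - 54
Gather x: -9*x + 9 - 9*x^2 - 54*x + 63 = -9*x^2 - 63*x + 72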